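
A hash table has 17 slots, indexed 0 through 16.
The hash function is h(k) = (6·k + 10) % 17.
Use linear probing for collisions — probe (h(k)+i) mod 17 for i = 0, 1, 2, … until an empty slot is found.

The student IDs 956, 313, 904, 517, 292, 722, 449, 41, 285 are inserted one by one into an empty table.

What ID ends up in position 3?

449

956: h=0 -> slot 0
313: h=1 -> slot 1
904: h=11 -> slot 11
517: h=1, probe 1,2 -> slot 2
292: h=11, probe 11,12 -> slot 12
722: h=7 -> slot 7
449: h=1, probe 1,2,3 -> slot 3
41: h=1, probe 1,2,3,4 -> slot 4
285: h=3, probe 3,4,5 -> slot 5
Table: [956, 313, 517, 449, 41, 285, _, 722, _, _, _, 904, 292, _, _, _, _]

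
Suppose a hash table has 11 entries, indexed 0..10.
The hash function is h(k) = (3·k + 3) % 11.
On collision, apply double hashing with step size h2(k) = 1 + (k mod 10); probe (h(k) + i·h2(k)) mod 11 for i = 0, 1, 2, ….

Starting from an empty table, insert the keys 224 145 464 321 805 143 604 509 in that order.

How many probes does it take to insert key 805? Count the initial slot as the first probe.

3

224: h=4 -> slot 4
145: h=9 -> slot 9
464: h=9, h2=5, probe 9,3 -> slot 3
321: h=9, h2=2, probe 9,0 -> slot 0
805: h=9, h2=6, probe 9,4,10 -> slot 10
143: h=3, h2=4, probe 3,7 -> slot 7
604: h=0, h2=5, probe 0,5 -> slot 5
509: h=1 -> slot 1
Table: [321, 509, ., 464, 224, 604, ., 143, ., 145, 805]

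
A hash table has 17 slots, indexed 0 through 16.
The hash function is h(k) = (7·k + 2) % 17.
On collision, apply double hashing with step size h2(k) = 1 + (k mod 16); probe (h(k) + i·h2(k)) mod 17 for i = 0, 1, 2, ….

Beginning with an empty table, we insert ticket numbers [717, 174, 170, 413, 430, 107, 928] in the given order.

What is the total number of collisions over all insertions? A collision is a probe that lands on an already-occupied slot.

2

717 hashes to 6; slot 6 is free => place at 6.
174 hashes to 13; slot 13 is free => place at 13.
170 hashes to 2; slot 2 is free => place at 2.
413 hashes to 3; slot 3 is free => place at 3.
430 hashes to 3, h2=15; 3 taken => place at 1.
107 hashes to 3, h2=12; 3 taken => place at 15.
928 hashes to 4; slot 4 is free => place at 4.
Table: [—, 430, 170, 413, 928, —, 717, —, —, —, —, —, —, 174, —, 107, —]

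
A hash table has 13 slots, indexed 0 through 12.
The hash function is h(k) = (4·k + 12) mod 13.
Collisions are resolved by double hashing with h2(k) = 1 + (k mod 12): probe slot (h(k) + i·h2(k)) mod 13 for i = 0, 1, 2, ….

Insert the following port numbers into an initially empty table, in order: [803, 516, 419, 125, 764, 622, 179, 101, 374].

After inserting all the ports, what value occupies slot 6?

Insert 803: h=0, slot 0 empty => index 0.
Insert 516: h=9, slot 9 empty => index 9.
Insert 419: h=11, slot 11 empty => index 11.
Insert 125: h=5, slot 5 empty => index 5.
Insert 764: h=0, h2=9, slots 0,9,5 occupied => index 1.
Insert 622: h=4, slot 4 empty => index 4.
Insert 179: h=0, h2=12, slot 0 occupied => index 12.
Insert 101: h=0, h2=6, slot 0 occupied => index 6.
Insert 374: h=0, h2=3, slot 0 occupied => index 3.
Table: [803, 764, _, 374, 622, 125, 101, _, _, 516, _, 419, 179]

101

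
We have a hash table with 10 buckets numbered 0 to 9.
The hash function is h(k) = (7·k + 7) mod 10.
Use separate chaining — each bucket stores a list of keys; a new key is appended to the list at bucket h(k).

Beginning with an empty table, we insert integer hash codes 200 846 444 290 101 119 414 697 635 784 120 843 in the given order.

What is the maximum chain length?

200 → bucket 7
846 → bucket 9
444 → bucket 5
290 → bucket 7 (collision)
101 → bucket 4
119 → bucket 0
414 → bucket 5 (collision)
697 → bucket 6
635 → bucket 2
784 → bucket 5 (collision)
120 → bucket 7 (collision)
843 → bucket 8
Final buckets:
0: 119
1: ∅
2: 635
3: ∅
4: 101
5: 444 -> 414 -> 784
6: 697
7: 200 -> 290 -> 120
8: 843
9: 846

3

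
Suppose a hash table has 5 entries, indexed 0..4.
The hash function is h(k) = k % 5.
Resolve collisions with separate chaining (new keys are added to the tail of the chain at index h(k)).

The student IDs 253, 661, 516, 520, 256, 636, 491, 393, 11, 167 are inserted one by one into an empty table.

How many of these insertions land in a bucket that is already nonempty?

253 -> bucket 3
661 -> bucket 1
516 -> bucket 1 (collision)
520 -> bucket 0
256 -> bucket 1 (collision)
636 -> bucket 1 (collision)
491 -> bucket 1 (collision)
393 -> bucket 3 (collision)
11 -> bucket 1 (collision)
167 -> bucket 2
Final buckets:
0: 520
1: 661 -> 516 -> 256 -> 636 -> 491 -> 11
2: 167
3: 253 -> 393
4: .

6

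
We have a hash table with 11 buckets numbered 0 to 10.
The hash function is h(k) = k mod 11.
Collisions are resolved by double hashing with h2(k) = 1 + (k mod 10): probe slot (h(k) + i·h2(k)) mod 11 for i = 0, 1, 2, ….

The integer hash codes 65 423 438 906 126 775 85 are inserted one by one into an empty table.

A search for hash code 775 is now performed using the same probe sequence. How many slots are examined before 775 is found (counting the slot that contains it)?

2

65: h=10 → slot 10
423: h=5 → slot 5
438: h=9 → slot 9
906: h=4 → slot 4
126: h=5, h2=7, probe 5,1 → slot 1
775: h=5, h2=6, probe 5,0 → slot 0
85: h=8 → slot 8
Table: [775, 126, _, _, 906, 423, _, _, 85, 438, 65]
Lookup 775: h=5, h2=6, probe 5,0 → found at 0.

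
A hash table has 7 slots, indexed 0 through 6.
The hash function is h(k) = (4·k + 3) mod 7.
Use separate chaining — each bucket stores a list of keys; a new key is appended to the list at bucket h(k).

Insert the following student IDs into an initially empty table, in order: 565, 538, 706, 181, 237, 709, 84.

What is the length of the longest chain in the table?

565 → bucket 2
538 → bucket 6
706 → bucket 6 (collision)
181 → bucket 6 (collision)
237 → bucket 6 (collision)
709 → bucket 4
84 → bucket 3
Final buckets:
0: .
1: .
2: 565
3: 84
4: 709
5: .
6: 538 -> 706 -> 181 -> 237

4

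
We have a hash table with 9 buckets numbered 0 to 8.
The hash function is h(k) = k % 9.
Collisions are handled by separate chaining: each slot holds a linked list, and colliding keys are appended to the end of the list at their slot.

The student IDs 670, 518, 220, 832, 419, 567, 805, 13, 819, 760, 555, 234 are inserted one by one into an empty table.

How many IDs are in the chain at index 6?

1

670 → bucket 4
518 → bucket 5
220 → bucket 4 (collision)
832 → bucket 4 (collision)
419 → bucket 5 (collision)
567 → bucket 0
805 → bucket 4 (collision)
13 → bucket 4 (collision)
819 → bucket 0 (collision)
760 → bucket 4 (collision)
555 → bucket 6
234 → bucket 0 (collision)
Final buckets:
0: 567 -> 819 -> 234
1: —
2: —
3: —
4: 670 -> 220 -> 832 -> 805 -> 13 -> 760
5: 518 -> 419
6: 555
7: —
8: —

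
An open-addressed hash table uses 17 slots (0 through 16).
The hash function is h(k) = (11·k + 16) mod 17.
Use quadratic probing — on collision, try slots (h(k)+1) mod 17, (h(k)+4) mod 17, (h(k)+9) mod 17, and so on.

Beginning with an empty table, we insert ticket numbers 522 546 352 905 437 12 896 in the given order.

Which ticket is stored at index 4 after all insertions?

546

522 hashes to 12; slot 12 is free → place at 12.
546 hashes to 4; slot 4 is free → place at 4.
352 hashes to 12; 12 taken → place at 13.
905 hashes to 9; slot 9 is free → place at 9.
437 hashes to 12; 12,13 taken → place at 16.
12 hashes to 12; 12,13,16,4 taken → place at 11.
896 hashes to 12; 12,13,16,4,11 taken → place at 3.
Table: [., ., ., 896, 546, ., ., ., ., 905, ., 12, 522, 352, ., ., 437]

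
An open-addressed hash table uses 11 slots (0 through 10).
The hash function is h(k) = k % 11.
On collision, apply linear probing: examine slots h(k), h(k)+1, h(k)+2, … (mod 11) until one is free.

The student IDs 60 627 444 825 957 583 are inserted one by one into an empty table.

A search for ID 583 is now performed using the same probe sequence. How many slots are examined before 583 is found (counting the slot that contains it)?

4

60: h=5 -> slot 5
627: h=0 -> slot 0
444: h=4 -> slot 4
825: h=0, probe 0,1 -> slot 1
957: h=0, probe 0,1,2 -> slot 2
583: h=0, probe 0,1,2,3 -> slot 3
Table: [627, 825, 957, 583, 444, 60, ., ., ., ., .]
Lookup 583: h=0, probe 0,1,2,3 → found at 3.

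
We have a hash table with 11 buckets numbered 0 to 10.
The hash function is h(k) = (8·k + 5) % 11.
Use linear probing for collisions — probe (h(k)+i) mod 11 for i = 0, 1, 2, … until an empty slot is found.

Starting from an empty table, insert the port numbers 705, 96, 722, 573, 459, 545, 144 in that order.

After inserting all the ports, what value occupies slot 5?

Insert 705: h=2, slot 2 empty → index 2.
Insert 96: h=3, slot 3 empty → index 3.
Insert 722: h=6, slot 6 empty → index 6.
Insert 573: h=2, slots 2,3 occupied → index 4.
Insert 459: h=3, slots 3,4 occupied → index 5.
Insert 545: h=9, slot 9 empty → index 9.
Insert 144: h=2, slots 2,3,4,5,6 occupied → index 7.
Table: [—, —, 705, 96, 573, 459, 722, 144, —, 545, —]

459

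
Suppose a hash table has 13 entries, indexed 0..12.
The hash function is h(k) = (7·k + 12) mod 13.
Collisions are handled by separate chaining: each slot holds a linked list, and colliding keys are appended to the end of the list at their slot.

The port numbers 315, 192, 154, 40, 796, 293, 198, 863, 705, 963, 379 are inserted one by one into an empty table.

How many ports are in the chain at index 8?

315 -> bucket 7
192 -> bucket 4
154 -> bucket 11
40 -> bucket 6
796 -> bucket 7 (collision)
293 -> bucket 9
198 -> bucket 7 (collision)
863 -> bucket 8
705 -> bucket 7 (collision)
963 -> bucket 6 (collision)
379 -> bucket 0
Final buckets:
0: 379
1: —
2: —
3: —
4: 192
5: —
6: 40 -> 963
7: 315 -> 796 -> 198 -> 705
8: 863
9: 293
10: —
11: 154
12: —

1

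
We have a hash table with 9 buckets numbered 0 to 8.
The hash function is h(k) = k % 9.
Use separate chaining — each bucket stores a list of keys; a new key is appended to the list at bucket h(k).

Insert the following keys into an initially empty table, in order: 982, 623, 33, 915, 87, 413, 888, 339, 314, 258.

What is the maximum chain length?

6

Insert 982: h=1, bucket 1 empty → new chain.
Insert 623: h=2, bucket 2 empty → new chain.
Insert 33: h=6, bucket 6 empty → new chain.
Insert 915: h=6, bucket 6 nonempty → append to chain.
Insert 87: h=6, bucket 6 nonempty → append to chain.
Insert 413: h=8, bucket 8 empty → new chain.
Insert 888: h=6, bucket 6 nonempty → append to chain.
Insert 339: h=6, bucket 6 nonempty → append to chain.
Insert 314: h=8, bucket 8 nonempty → append to chain.
Insert 258: h=6, bucket 6 nonempty → append to chain.
Final buckets:
0: —
1: 982
2: 623
3: —
4: —
5: —
6: 33 -> 915 -> 87 -> 888 -> 339 -> 258
7: —
8: 413 -> 314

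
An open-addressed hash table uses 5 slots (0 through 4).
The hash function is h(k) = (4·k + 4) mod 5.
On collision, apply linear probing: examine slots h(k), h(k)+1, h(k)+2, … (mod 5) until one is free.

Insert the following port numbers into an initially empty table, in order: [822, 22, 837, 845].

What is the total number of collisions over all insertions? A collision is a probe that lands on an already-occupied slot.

4

822: h=2 => slot 2
22: h=2, probe 2,3 => slot 3
837: h=2, probe 2,3,4 => slot 4
845: h=4, probe 4,0 => slot 0
Table: [845, _, 822, 22, 837]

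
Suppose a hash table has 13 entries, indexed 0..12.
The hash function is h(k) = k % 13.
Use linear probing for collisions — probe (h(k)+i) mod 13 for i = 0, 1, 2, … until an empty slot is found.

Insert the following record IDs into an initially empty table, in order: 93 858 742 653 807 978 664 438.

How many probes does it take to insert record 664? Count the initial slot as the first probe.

6

93: h=2 => slot 2
858: h=0 => slot 0
742: h=1 => slot 1
653: h=3 => slot 3
807: h=1, probe 1,2,3,4 => slot 4
978: h=3, probe 3,4,5 => slot 5
664: h=1, probe 1,2,3,4,5,6 => slot 6
438: h=9 => slot 9
Table: [858, 742, 93, 653, 807, 978, 664, _, _, 438, _, _, _]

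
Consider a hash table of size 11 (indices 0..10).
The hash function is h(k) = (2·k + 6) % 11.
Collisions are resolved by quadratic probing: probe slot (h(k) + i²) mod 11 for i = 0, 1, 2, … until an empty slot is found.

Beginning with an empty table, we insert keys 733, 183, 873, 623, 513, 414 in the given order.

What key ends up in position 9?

733

733 hashes to 9; slot 9 is free -> place at 9.
183 hashes to 9; 9 taken -> place at 10.
873 hashes to 3; slot 3 is free -> place at 3.
623 hashes to 9; 9,10 taken -> place at 2.
513 hashes to 9; 9,10,2 taken -> place at 7.
414 hashes to 9; 9,10,2,7,3 taken -> place at 1.
Table: [-, 414, 623, 873, -, -, -, 513, -, 733, 183]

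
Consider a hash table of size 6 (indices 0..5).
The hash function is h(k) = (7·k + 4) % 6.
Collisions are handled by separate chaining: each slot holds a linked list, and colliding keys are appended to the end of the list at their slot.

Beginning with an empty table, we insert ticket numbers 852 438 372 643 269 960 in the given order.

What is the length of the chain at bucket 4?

Insert 852: h=4, bucket 4 empty -> new chain.
Insert 438: h=4, bucket 4 nonempty -> append to chain.
Insert 372: h=4, bucket 4 nonempty -> append to chain.
Insert 643: h=5, bucket 5 empty -> new chain.
Insert 269: h=3, bucket 3 empty -> new chain.
Insert 960: h=4, bucket 4 nonempty -> append to chain.
Final buckets:
0: —
1: —
2: —
3: 269
4: 852 -> 438 -> 372 -> 960
5: 643

4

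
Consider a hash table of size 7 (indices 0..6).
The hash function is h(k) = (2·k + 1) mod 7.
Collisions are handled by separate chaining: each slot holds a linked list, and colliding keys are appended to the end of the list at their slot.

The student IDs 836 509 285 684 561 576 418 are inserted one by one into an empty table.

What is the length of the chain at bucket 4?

4

Insert 836: h=0, bucket 0 empty -> new chain.
Insert 509: h=4, bucket 4 empty -> new chain.
Insert 285: h=4, bucket 4 nonempty -> append to chain.
Insert 684: h=4, bucket 4 nonempty -> append to chain.
Insert 561: h=3, bucket 3 empty -> new chain.
Insert 576: h=5, bucket 5 empty -> new chain.
Insert 418: h=4, bucket 4 nonempty -> append to chain.
Final buckets:
0: 836
1: -
2: -
3: 561
4: 509 -> 285 -> 684 -> 418
5: 576
6: -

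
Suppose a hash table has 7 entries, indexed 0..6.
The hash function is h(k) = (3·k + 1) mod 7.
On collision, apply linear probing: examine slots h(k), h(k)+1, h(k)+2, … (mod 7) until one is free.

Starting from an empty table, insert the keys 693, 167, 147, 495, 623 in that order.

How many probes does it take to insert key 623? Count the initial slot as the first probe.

4

693 hashes to 1; slot 1 is free -> place at 1.
167 hashes to 5; slot 5 is free -> place at 5.
147 hashes to 1; 1 taken -> place at 2.
495 hashes to 2; 2 taken -> place at 3.
623 hashes to 1; 1,2,3 taken -> place at 4.
Table: [—, 693, 147, 495, 623, 167, —]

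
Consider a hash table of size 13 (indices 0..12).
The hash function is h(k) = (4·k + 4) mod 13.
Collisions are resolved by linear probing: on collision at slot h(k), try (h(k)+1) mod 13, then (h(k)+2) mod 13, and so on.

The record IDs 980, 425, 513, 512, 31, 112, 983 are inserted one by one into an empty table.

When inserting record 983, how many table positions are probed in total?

7

980: h=11 → slot 11
425: h=1 → slot 1
513: h=2 → slot 2
512: h=11, probe 11,12 → slot 12
31: h=11, probe 11,12,0 → slot 0
112: h=10 → slot 10
983: h=10, probe 10,11,12,0,1,2,3 → slot 3
Table: [31, 425, 513, 983, _, _, _, _, _, _, 112, 980, 512]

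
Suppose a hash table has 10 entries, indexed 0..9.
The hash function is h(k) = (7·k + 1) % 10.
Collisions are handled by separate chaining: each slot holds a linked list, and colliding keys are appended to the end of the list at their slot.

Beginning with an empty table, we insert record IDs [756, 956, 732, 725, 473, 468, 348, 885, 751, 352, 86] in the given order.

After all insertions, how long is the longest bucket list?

756 -> bucket 3
956 -> bucket 3 (collision)
732 -> bucket 5
725 -> bucket 6
473 -> bucket 2
468 -> bucket 7
348 -> bucket 7 (collision)
885 -> bucket 6 (collision)
751 -> bucket 8
352 -> bucket 5 (collision)
86 -> bucket 3 (collision)
Final buckets:
0: _
1: _
2: 473
3: 756 -> 956 -> 86
4: _
5: 732 -> 352
6: 725 -> 885
7: 468 -> 348
8: 751
9: _

3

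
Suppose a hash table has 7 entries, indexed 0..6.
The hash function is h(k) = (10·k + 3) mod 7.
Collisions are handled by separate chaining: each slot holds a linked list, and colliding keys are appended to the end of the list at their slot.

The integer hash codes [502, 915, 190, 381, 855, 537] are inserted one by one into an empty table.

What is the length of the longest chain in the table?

3

Insert 502: h=4, bucket 4 empty -> new chain.
Insert 915: h=4, bucket 4 nonempty -> append to chain.
Insert 190: h=6, bucket 6 empty -> new chain.
Insert 381: h=5, bucket 5 empty -> new chain.
Insert 855: h=6, bucket 6 nonempty -> append to chain.
Insert 537: h=4, bucket 4 nonempty -> append to chain.
Final buckets:
0: —
1: —
2: —
3: —
4: 502 -> 915 -> 537
5: 381
6: 190 -> 855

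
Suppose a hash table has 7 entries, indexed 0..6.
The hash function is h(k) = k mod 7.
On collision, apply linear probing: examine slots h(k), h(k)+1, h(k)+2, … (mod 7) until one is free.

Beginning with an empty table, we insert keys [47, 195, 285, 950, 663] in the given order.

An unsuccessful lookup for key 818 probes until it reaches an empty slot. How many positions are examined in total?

Insert 47: h=5, slot 5 empty => index 5.
Insert 195: h=6, slot 6 empty => index 6.
Insert 285: h=5, slots 5,6 occupied => index 0.
Insert 950: h=5, slots 5,6,0 occupied => index 1.
Insert 663: h=5, slots 5,6,0,1 occupied => index 2.
Table: [285, 950, 663, _, _, 47, 195]
Lookup 818: h=6, probe 6,0,1,2,3 → slot 3 empty, not found.

5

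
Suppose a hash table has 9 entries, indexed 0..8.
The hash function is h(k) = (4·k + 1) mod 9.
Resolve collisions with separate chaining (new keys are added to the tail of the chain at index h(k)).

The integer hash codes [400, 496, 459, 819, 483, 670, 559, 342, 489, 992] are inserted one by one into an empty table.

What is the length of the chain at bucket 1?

400 → bucket 8
496 → bucket 5
459 → bucket 1
819 → bucket 1 (collision)
483 → bucket 7
670 → bucket 8 (collision)
559 → bucket 5 (collision)
342 → bucket 1 (collision)
489 → bucket 4
992 → bucket 0
Final buckets:
0: 992
1: 459 -> 819 -> 342
2: —
3: —
4: 489
5: 496 -> 559
6: —
7: 483
8: 400 -> 670

3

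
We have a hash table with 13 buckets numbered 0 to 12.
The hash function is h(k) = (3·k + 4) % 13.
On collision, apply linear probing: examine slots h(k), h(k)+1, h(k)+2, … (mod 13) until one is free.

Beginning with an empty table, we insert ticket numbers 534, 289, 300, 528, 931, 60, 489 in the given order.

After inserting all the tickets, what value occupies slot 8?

300

534: h=7 -> slot 7
289: h=0 -> slot 0
300: h=7, probe 7,8 -> slot 8
528: h=2 -> slot 2
931: h=2, probe 2,3 -> slot 3
60: h=2, probe 2,3,4 -> slot 4
489: h=2, probe 2,3,4,5 -> slot 5
Table: [289, ., 528, 931, 60, 489, ., 534, 300, ., ., ., .]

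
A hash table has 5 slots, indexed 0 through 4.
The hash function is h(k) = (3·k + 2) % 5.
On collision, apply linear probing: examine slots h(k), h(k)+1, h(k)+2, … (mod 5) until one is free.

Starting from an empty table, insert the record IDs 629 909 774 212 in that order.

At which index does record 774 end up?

1

629 hashes to 4; slot 4 is free => place at 4.
909 hashes to 4; 4 taken => place at 0.
774 hashes to 4; 4,0 taken => place at 1.
212 hashes to 3; slot 3 is free => place at 3.
Table: [909, 774, _, 212, 629]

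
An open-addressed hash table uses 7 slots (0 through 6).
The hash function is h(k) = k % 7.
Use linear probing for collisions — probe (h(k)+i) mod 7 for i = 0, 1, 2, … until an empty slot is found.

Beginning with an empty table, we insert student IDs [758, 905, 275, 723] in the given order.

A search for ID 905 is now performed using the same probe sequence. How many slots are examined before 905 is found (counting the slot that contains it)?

2

758 hashes to 2; slot 2 is free => place at 2.
905 hashes to 2; 2 taken => place at 3.
275 hashes to 2; 2,3 taken => place at 4.
723 hashes to 2; 2,3,4 taken => place at 5.
Table: [_, _, 758, 905, 275, 723, _]
Lookup 905: h=2, probe 2,3 → found at 3.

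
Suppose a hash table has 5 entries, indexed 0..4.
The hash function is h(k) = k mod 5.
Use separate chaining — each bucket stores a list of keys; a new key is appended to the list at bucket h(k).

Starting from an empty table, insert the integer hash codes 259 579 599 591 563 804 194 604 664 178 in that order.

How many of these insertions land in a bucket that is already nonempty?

Insert 259: h=4, bucket 4 empty -> new chain.
Insert 579: h=4, bucket 4 nonempty -> append to chain.
Insert 599: h=4, bucket 4 nonempty -> append to chain.
Insert 591: h=1, bucket 1 empty -> new chain.
Insert 563: h=3, bucket 3 empty -> new chain.
Insert 804: h=4, bucket 4 nonempty -> append to chain.
Insert 194: h=4, bucket 4 nonempty -> append to chain.
Insert 604: h=4, bucket 4 nonempty -> append to chain.
Insert 664: h=4, bucket 4 nonempty -> append to chain.
Insert 178: h=3, bucket 3 nonempty -> append to chain.
Final buckets:
0: _
1: 591
2: _
3: 563 -> 178
4: 259 -> 579 -> 599 -> 804 -> 194 -> 604 -> 664

7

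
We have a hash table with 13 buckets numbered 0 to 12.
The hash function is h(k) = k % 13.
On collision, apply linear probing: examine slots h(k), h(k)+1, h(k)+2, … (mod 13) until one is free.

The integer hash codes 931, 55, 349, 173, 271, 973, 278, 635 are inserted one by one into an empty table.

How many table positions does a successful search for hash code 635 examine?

931 hashes to 8; slot 8 is free -> place at 8.
55 hashes to 3; slot 3 is free -> place at 3.
349 hashes to 11; slot 11 is free -> place at 11.
173 hashes to 4; slot 4 is free -> place at 4.
271 hashes to 11; 11 taken -> place at 12.
973 hashes to 11; 11,12 taken -> place at 0.
278 hashes to 5; slot 5 is free -> place at 5.
635 hashes to 11; 11,12,0 taken -> place at 1.
Table: [973, 635, -, 55, 173, 278, -, -, 931, -, -, 349, 271]
Lookup 635: h=11, probe 11,12,0,1 → found at 1.

4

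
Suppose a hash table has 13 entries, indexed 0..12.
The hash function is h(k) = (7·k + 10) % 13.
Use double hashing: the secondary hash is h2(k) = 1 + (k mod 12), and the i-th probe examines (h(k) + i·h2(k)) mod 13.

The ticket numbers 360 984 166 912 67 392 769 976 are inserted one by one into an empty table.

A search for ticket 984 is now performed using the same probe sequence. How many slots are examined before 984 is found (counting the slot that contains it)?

Insert 360: h=8, slot 8 empty → index 8.
Insert 984: h=8, h2=1, slot 8 occupied → index 9.
Insert 166: h=2, slot 2 empty → index 2.
Insert 912: h=11, slot 11 empty → index 11.
Insert 67: h=11, h2=8, slot 11 occupied → index 6.
Insert 392: h=11, h2=9, slot 11 occupied → index 7.
Insert 769: h=11, h2=2, slot 11 occupied → index 0.
Insert 976: h=4, slot 4 empty → index 4.
Table: [769, _, 166, _, 976, _, 67, 392, 360, 984, _, 912, _]
Lookup 984: h=8, h2=1, probe 8,9 → found at 9.

2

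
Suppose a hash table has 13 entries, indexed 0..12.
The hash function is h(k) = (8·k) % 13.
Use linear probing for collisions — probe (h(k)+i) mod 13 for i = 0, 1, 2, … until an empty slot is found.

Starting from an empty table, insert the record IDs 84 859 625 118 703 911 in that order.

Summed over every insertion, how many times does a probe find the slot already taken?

84 hashes to 9; slot 9 is free -> place at 9.
859 hashes to 8; slot 8 is free -> place at 8.
625 hashes to 8; 8,9 taken -> place at 10.
118 hashes to 8; 8,9,10 taken -> place at 11.
703 hashes to 8; 8,9,10,11 taken -> place at 12.
911 hashes to 8; 8,9,10,11,12 taken -> place at 0.
Table: [911, ∅, ∅, ∅, ∅, ∅, ∅, ∅, 859, 84, 625, 118, 703]

14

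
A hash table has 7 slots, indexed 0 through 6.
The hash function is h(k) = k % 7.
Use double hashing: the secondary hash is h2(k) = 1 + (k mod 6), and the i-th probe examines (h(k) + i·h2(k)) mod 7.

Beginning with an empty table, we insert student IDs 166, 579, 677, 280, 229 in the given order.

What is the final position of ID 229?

Insert 166: h=5, slot 5 empty -> index 5.
Insert 579: h=5, h2=4, slot 5 occupied -> index 2.
Insert 677: h=5, h2=6, slot 5 occupied -> index 4.
Insert 280: h=0, slot 0 empty -> index 0.
Insert 229: h=5, h2=2, slots 5,0,2,4 occupied -> index 6.
Table: [280, -, 579, -, 677, 166, 229]

6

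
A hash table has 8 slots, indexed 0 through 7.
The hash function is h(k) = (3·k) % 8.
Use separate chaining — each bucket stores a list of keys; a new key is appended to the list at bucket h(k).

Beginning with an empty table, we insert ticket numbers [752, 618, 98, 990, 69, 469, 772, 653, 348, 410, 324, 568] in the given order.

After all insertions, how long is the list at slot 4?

3

Insert 752: h=0, bucket 0 empty -> new chain.
Insert 618: h=6, bucket 6 empty -> new chain.
Insert 98: h=6, bucket 6 nonempty -> append to chain.
Insert 990: h=2, bucket 2 empty -> new chain.
Insert 69: h=7, bucket 7 empty -> new chain.
Insert 469: h=7, bucket 7 nonempty -> append to chain.
Insert 772: h=4, bucket 4 empty -> new chain.
Insert 653: h=7, bucket 7 nonempty -> append to chain.
Insert 348: h=4, bucket 4 nonempty -> append to chain.
Insert 410: h=6, bucket 6 nonempty -> append to chain.
Insert 324: h=4, bucket 4 nonempty -> append to chain.
Insert 568: h=0, bucket 0 nonempty -> append to chain.
Final buckets:
0: 752 -> 568
1: _
2: 990
3: _
4: 772 -> 348 -> 324
5: _
6: 618 -> 98 -> 410
7: 69 -> 469 -> 653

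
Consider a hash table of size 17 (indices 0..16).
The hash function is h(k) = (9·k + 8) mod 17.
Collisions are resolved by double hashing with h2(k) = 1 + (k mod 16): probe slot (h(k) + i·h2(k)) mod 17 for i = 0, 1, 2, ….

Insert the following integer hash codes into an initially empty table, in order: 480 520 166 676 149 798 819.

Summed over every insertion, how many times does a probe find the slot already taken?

Insert 480: h=10, slot 10 empty => index 10.
Insert 520: h=13, slot 13 empty => index 13.
Insert 166: h=6, slot 6 empty => index 6.
Insert 676: h=6, h2=5, slot 6 occupied => index 11.
Insert 149: h=6, h2=6, slot 6 occupied => index 12.
Insert 798: h=16, slot 16 empty => index 16.
Insert 819: h=1, slot 1 empty => index 1.
Table: [—, 819, —, —, —, —, 166, —, —, —, 480, 676, 149, 520, —, —, 798]

2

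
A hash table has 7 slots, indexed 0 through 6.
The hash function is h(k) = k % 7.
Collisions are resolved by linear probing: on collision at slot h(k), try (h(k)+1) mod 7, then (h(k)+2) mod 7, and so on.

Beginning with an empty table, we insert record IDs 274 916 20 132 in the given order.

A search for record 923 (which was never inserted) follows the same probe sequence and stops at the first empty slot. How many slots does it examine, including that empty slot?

5

274 hashes to 1; slot 1 is free -> place at 1.
916 hashes to 6; slot 6 is free -> place at 6.
20 hashes to 6; 6 taken -> place at 0.
132 hashes to 6; 6,0,1 taken -> place at 2.
Table: [20, 274, 132, -, -, -, 916]
Lookup 923: h=6, probe 6,0,1,2,3 → slot 3 empty, not found.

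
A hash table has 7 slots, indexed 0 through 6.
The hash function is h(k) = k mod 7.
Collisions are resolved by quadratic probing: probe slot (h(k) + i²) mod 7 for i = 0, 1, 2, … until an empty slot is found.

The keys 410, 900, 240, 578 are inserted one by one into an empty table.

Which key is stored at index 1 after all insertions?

578

Insert 410: h=4, slot 4 empty -> index 4.
Insert 900: h=4, slot 4 occupied -> index 5.
Insert 240: h=2, slot 2 empty -> index 2.
Insert 578: h=4, slots 4,5 occupied -> index 1.
Table: [—, 578, 240, —, 410, 900, —]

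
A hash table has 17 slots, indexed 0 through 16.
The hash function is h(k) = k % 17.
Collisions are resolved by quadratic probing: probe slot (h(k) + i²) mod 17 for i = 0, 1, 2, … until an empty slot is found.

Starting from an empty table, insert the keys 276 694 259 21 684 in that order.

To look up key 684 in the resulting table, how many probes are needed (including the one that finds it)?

Insert 276: h=4, slot 4 empty -> index 4.
Insert 694: h=14, slot 14 empty -> index 14.
Insert 259: h=4, slot 4 occupied -> index 5.
Insert 21: h=4, slots 4,5 occupied -> index 8.
Insert 684: h=4, slots 4,5,8 occupied -> index 13.
Table: [_, _, _, _, 276, 259, _, _, 21, _, _, _, _, 684, 694, _, _]
Lookup 684: h=4, probe 4,5,8,13 → found at 13.

4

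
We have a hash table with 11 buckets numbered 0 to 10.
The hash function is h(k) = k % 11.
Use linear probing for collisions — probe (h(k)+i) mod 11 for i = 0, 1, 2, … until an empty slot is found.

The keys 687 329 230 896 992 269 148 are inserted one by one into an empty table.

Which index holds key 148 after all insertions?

8

687: h=5 -> slot 5
329: h=10 -> slot 10
230: h=10, probe 10,0 -> slot 0
896: h=5, probe 5,6 -> slot 6
992: h=2 -> slot 2
269: h=5, probe 5,6,7 -> slot 7
148: h=5, probe 5,6,7,8 -> slot 8
Table: [230, ., 992, ., ., 687, 896, 269, 148, ., 329]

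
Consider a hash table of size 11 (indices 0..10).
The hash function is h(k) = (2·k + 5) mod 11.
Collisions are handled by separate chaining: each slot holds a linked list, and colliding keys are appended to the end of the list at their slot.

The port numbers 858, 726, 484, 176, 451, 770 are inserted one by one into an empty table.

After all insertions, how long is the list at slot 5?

Insert 858: h=5, bucket 5 empty -> new chain.
Insert 726: h=5, bucket 5 nonempty -> append to chain.
Insert 484: h=5, bucket 5 nonempty -> append to chain.
Insert 176: h=5, bucket 5 nonempty -> append to chain.
Insert 451: h=5, bucket 5 nonempty -> append to chain.
Insert 770: h=5, bucket 5 nonempty -> append to chain.
Final buckets:
0: -
1: -
2: -
3: -
4: -
5: 858 -> 726 -> 484 -> 176 -> 451 -> 770
6: -
7: -
8: -
9: -
10: -

6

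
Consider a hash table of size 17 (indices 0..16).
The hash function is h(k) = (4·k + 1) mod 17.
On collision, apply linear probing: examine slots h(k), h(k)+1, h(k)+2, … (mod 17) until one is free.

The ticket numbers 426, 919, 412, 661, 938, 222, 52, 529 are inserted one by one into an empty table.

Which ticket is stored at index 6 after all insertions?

426 hashes to 5; slot 5 is free -> place at 5.
919 hashes to 5; 5 taken -> place at 6.
412 hashes to 0; slot 0 is free -> place at 0.
661 hashes to 10; slot 10 is free -> place at 10.
938 hashes to 13; slot 13 is free -> place at 13.
222 hashes to 5; 5,6 taken -> place at 7.
52 hashes to 5; 5,6,7 taken -> place at 8.
529 hashes to 9; slot 9 is free -> place at 9.
Table: [412, -, -, -, -, 426, 919, 222, 52, 529, 661, -, -, 938, -, -, -]

919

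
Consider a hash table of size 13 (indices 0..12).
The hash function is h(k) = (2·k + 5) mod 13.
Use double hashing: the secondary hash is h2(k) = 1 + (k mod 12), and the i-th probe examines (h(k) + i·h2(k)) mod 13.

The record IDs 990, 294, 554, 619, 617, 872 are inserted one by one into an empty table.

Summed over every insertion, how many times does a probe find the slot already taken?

2

990 hashes to 9; slot 9 is free → place at 9.
294 hashes to 8; slot 8 is free → place at 8.
554 hashes to 8, h2=3; 8 taken → place at 11.
619 hashes to 8, h2=8; 8 taken → place at 3.
617 hashes to 4; slot 4 is free → place at 4.
872 hashes to 7; slot 7 is free → place at 7.
Table: [∅, ∅, ∅, 619, 617, ∅, ∅, 872, 294, 990, ∅, 554, ∅]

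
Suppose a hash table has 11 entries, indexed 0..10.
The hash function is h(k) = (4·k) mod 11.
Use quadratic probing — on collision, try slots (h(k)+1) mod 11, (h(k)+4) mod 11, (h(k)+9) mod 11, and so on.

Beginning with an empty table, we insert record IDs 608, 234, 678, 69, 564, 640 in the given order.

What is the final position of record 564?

10

608: h=1 => slot 1
234: h=1, probe 1,2 => slot 2
678: h=6 => slot 6
69: h=1, probe 1,2,5 => slot 5
564: h=1, probe 1,2,5,10 => slot 10
640: h=8 => slot 8
Table: [., 608, 234, ., ., 69, 678, ., 640, ., 564]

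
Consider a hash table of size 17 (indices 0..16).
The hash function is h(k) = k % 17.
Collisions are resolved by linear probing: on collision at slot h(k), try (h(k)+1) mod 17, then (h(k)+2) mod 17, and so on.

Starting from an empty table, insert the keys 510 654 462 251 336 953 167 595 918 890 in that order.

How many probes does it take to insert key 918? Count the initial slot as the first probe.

510: h=0 -> slot 0
654: h=8 -> slot 8
462: h=3 -> slot 3
251: h=13 -> slot 13
336: h=13, probe 13,14 -> slot 14
953: h=1 -> slot 1
167: h=14, probe 14,15 -> slot 15
595: h=0, probe 0,1,2 -> slot 2
918: h=0, probe 0,1,2,3,4 -> slot 4
890: h=6 -> slot 6
Table: [510, 953, 595, 462, 918, ∅, 890, ∅, 654, ∅, ∅, ∅, ∅, 251, 336, 167, ∅]

5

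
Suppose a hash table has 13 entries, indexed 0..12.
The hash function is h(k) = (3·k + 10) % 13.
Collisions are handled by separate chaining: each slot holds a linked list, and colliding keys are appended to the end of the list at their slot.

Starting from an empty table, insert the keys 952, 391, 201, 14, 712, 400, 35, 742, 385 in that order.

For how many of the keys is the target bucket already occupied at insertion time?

3

Insert 952: h=6, bucket 6 empty -> new chain.
Insert 391: h=0, bucket 0 empty -> new chain.
Insert 201: h=2, bucket 2 empty -> new chain.
Insert 14: h=0, bucket 0 nonempty -> append to chain.
Insert 712: h=1, bucket 1 empty -> new chain.
Insert 400: h=1, bucket 1 nonempty -> append to chain.
Insert 35: h=11, bucket 11 empty -> new chain.
Insert 742: h=0, bucket 0 nonempty -> append to chain.
Insert 385: h=8, bucket 8 empty -> new chain.
Final buckets:
0: 391 -> 14 -> 742
1: 712 -> 400
2: 201
3: ∅
4: ∅
5: ∅
6: 952
7: ∅
8: 385
9: ∅
10: ∅
11: 35
12: ∅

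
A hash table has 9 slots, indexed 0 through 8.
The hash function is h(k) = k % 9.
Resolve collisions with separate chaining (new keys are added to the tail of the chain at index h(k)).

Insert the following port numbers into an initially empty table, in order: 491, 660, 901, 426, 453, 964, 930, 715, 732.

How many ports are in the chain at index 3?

5

Insert 491: h=5, bucket 5 empty -> new chain.
Insert 660: h=3, bucket 3 empty -> new chain.
Insert 901: h=1, bucket 1 empty -> new chain.
Insert 426: h=3, bucket 3 nonempty -> append to chain.
Insert 453: h=3, bucket 3 nonempty -> append to chain.
Insert 964: h=1, bucket 1 nonempty -> append to chain.
Insert 930: h=3, bucket 3 nonempty -> append to chain.
Insert 715: h=4, bucket 4 empty -> new chain.
Insert 732: h=3, bucket 3 nonempty -> append to chain.
Final buckets:
0: -
1: 901 -> 964
2: -
3: 660 -> 426 -> 453 -> 930 -> 732
4: 715
5: 491
6: -
7: -
8: -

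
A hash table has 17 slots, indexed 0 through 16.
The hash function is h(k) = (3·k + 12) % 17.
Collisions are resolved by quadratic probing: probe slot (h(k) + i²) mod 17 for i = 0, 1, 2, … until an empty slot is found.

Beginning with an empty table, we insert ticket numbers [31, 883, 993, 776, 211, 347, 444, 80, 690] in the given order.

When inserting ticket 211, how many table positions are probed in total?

2

Insert 31: h=3, slot 3 empty -> index 3.
Insert 883: h=9, slot 9 empty -> index 9.
Insert 993: h=16, slot 16 empty -> index 16.
Insert 776: h=11, slot 11 empty -> index 11.
Insert 211: h=16, slot 16 occupied -> index 0.
Insert 347: h=16, slots 16,0,3 occupied -> index 8.
Insert 444: h=1, slot 1 empty -> index 1.
Insert 80: h=14, slot 14 empty -> index 14.
Insert 690: h=8, slots 8,9 occupied -> index 12.
Table: [211, 444, ∅, 31, ∅, ∅, ∅, ∅, 347, 883, ∅, 776, 690, ∅, 80, ∅, 993]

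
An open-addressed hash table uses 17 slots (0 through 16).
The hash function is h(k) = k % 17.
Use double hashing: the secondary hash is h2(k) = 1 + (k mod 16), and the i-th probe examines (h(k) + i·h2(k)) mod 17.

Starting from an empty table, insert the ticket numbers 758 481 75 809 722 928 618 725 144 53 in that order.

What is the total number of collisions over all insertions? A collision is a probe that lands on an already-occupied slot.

4

Insert 758: h=10, slot 10 empty -> index 10.
Insert 481: h=5, slot 5 empty -> index 5.
Insert 75: h=7, slot 7 empty -> index 7.
Insert 809: h=10, h2=10, slot 10 occupied -> index 3.
Insert 722: h=8, slot 8 empty -> index 8.
Insert 928: h=10, h2=1, slot 10 occupied -> index 11.
Insert 618: h=6, slot 6 empty -> index 6.
Insert 725: h=11, h2=6, slot 11 occupied -> index 0.
Insert 144: h=8, h2=1, slot 8 occupied -> index 9.
Insert 53: h=2, slot 2 empty -> index 2.
Table: [725, _, 53, 809, _, 481, 618, 75, 722, 144, 758, 928, _, _, _, _, _]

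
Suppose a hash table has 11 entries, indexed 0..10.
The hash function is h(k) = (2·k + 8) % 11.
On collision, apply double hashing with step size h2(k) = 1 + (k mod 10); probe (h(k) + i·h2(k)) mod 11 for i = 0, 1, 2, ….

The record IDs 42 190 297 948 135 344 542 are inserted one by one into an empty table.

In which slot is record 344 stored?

Insert 42: h=4, slot 4 empty => index 4.
Insert 190: h=3, slot 3 empty => index 3.
Insert 297: h=8, slot 8 empty => index 8.
Insert 948: h=1, slot 1 empty => index 1.
Insert 135: h=3, h2=6, slot 3 occupied => index 9.
Insert 344: h=3, h2=5, slots 3,8 occupied => index 2.
Insert 542: h=3, h2=3, slot 3 occupied => index 6.
Table: [_, 948, 344, 190, 42, _, 542, _, 297, 135, _]

2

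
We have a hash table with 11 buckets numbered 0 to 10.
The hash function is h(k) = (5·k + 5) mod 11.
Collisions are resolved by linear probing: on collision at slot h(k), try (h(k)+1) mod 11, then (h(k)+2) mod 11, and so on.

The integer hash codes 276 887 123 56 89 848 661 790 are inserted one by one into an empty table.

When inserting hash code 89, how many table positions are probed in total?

276 hashes to 10; slot 10 is free → place at 10.
887 hashes to 7; slot 7 is free → place at 7.
123 hashes to 4; slot 4 is free → place at 4.
56 hashes to 10; 10 taken → place at 0.
89 hashes to 10; 10,0 taken → place at 1.
848 hashes to 10; 10,0,1 taken → place at 2.
661 hashes to 10; 10,0,1,2 taken → place at 3.
790 hashes to 6; slot 6 is free → place at 6.
Table: [56, 89, 848, 661, 123, ∅, 790, 887, ∅, ∅, 276]

3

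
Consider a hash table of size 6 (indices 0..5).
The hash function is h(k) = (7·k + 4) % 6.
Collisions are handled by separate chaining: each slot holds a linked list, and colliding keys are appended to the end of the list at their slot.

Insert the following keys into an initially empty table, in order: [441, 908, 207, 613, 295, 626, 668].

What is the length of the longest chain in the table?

3

Insert 441: h=1, bucket 1 empty -> new chain.
Insert 908: h=0, bucket 0 empty -> new chain.
Insert 207: h=1, bucket 1 nonempty -> append to chain.
Insert 613: h=5, bucket 5 empty -> new chain.
Insert 295: h=5, bucket 5 nonempty -> append to chain.
Insert 626: h=0, bucket 0 nonempty -> append to chain.
Insert 668: h=0, bucket 0 nonempty -> append to chain.
Final buckets:
0: 908 -> 626 -> 668
1: 441 -> 207
2: _
3: _
4: _
5: 613 -> 295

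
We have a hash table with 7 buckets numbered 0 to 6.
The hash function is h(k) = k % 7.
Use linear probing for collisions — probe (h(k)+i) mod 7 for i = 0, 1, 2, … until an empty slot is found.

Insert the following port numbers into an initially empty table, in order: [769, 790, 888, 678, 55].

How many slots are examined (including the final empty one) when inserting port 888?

769: h=6 -> slot 6
790: h=6, probe 6,0 -> slot 0
888: h=6, probe 6,0,1 -> slot 1
678: h=6, probe 6,0,1,2 -> slot 2
55: h=6, probe 6,0,1,2,3 -> slot 3
Table: [790, 888, 678, 55, _, _, 769]

3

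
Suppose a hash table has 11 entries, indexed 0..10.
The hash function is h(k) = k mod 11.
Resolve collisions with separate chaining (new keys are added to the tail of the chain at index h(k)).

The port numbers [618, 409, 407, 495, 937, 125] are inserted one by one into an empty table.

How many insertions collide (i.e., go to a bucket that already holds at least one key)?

3

618 -> bucket 2
409 -> bucket 2 (collision)
407 -> bucket 0
495 -> bucket 0 (collision)
937 -> bucket 2 (collision)
125 -> bucket 4
Final buckets:
0: 407 -> 495
1: -
2: 618 -> 409 -> 937
3: -
4: 125
5: -
6: -
7: -
8: -
9: -
10: -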